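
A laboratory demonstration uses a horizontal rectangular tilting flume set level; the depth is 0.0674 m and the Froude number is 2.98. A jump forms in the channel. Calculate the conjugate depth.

Fr₁ = 2.98 (given).
Sequent-depth ratio: y₂/y₁ = ½[√(1 + 8Fr₁²) − 1] = ½[√72.04 − 1] = 3.74.
y₂ = 3.74 × 0.0674 = 0.252 m.

y₂ = 0.252 m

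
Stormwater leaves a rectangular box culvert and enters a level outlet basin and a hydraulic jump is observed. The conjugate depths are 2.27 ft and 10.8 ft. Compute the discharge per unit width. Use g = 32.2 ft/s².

For a rectangular channel the momentum equation gives q² = ½·g·y₁·y₂·(y₁ + y₂) = ½×32.2×2.27×10.8×13.1 = 5159.
q = √5159 = 71.8 ft²/s.

q = 71.8 ft²/s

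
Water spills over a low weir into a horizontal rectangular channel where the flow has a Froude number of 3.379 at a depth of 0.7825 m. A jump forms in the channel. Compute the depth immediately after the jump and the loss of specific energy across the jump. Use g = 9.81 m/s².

Fr₁ = 3.379 (given).
From the momentum equation for a rectangular channel, y₂/y₁ = ½[√(1 + 8Fr₁²) − 1] = ½[√92.341 − 1] = 4.305.
y₂ = 4.305 × 0.7825 = 3.368 m.
Head loss: ΔE = (y₂ − y₁)³/(4y₁y₂) = (3.368 − 0.7825)³/(4×0.7825×3.368) = 17.29/10.54 = 1.640 m.

y₂ = 3.368 m; ΔE = 1.640 m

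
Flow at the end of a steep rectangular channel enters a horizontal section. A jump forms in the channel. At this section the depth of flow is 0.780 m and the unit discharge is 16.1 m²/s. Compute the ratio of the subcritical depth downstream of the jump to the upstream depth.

V₁ = q/y₁ = 16.1/0.780 = 20.6 m/s. Fr₁ = V₁/√(g·y₁) = 20.6/√(9.81×0.780) = 7.46.
Sequent-depth ratio: y₂/y₁ = ½[√(1 + 8Fr₁²) − 1] = ½[√446.4 − 1] = 10.1.

y₂/y₁ = 10.1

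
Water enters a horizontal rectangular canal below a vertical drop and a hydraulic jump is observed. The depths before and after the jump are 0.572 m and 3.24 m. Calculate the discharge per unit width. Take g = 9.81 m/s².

For a rectangular channel the momentum equation gives q² = ½·g·y₁·y₂·(y₁ + y₂) = ½×9.81×0.572×3.24×3.81 = 34.7.
q = √34.7 = 5.89 m²/s.

q = 5.89 m²/s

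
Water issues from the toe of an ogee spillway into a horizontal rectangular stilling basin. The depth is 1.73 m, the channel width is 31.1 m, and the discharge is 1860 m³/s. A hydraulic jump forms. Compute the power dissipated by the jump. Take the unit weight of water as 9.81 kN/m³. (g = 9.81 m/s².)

q = Q/b = 1860/31.1 = 59.8 m²/s; V₁ = q/y₁ = 34.6 m/s. Fr₁ = V₁/√(g·y₁) = 8.39.
Conjugate-depth relation: y₂/y₁ = ½[√(1 + 8Fr₁²) − 1] = ½[√564.4 − 1] = 11.4.
y₂ = 11.4 × 1.73 = 19.7 m.
Head loss: ΔE = (y₂ − y₁)³/(4y₁y₂) = (19.7 − 1.73)³/(4×1.73×19.7) = 5788/136 = 42.5 m.
P = γ·Q·ΔE = 9.81 × 1860 × 42.5 = 775277 kW.

P = 775277 kW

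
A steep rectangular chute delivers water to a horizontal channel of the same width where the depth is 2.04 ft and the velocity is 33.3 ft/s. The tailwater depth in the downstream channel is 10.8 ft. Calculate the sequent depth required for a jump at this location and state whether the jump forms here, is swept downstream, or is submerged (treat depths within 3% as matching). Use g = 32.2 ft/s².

Fr₁ = V₁/√(g·y₁) = 33.3/√(32.2×2.04) = 4.11.
From the momentum equation for a rectangular channel, y₂/y₁ = ½[√(1 + 8Fr₁²) − 1] = ½[√136.0 − 1] = 5.33.
y₂ = 5.33 × 2.04 = 10.9 ft.
Tailwater y_tw = 10.8 ft: y_tw ≈ y₂, so the jump forms here.

y₂ = 10.9 ft; the jump forms here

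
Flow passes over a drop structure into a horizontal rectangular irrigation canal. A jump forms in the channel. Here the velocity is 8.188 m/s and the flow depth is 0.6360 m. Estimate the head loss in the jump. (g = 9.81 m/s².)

Fr₁ = V₁/√(g·y₁) = 8.188/√(9.81×0.6360) = 3.278.
Sequent-depth ratio: y₂/y₁ = ½[√(1 + 8Fr₁²) − 1] = ½[√86.965 − 1] = 4.163.
y₂ = 4.163 × 0.6360 = 2.648 m.
Head loss: ΔE = (y₂ − y₁)³/(4y₁y₂) = (2.648 − 0.6360)³/(4×0.6360×2.648) = 8.139/6.735 = 1.208 m.

ΔE = 1.208 m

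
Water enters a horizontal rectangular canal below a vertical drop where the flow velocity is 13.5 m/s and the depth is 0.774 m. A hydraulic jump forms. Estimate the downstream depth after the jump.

y₂ = 4.99 m

Fr₁ = V₁/√(g·y₁) = 13.5/√(9.81×0.774) = 4.90.
Bélanger equation: y₂/y₁ = ½[√(1 + 8Fr₁²) − 1] = ½[√193.0 − 1] = 6.45.
y₂ = 6.45 × 0.774 = 4.99 m.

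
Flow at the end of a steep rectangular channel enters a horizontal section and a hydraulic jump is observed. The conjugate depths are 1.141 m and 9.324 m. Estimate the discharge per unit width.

q = 23.37 m²/s

For a rectangular channel the momentum equation gives q² = ½·g·y₁·y₂·(y₁ + y₂) = ½×9.81×1.141×9.324×10.46 = 546.1.
q = √546.1 = 23.37 m²/s.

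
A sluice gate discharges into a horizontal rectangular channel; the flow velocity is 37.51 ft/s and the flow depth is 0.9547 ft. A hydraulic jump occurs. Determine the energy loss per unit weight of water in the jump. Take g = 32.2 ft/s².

ΔE = 13.87 ft

Fr₁ = V₁/√(g·y₁) = 37.51/√(32.2×0.9547) = 6.765.
Sequent-depth ratio: y₂/y₁ = ½[√(1 + 8Fr₁²) − 1] = ½[√367.15 − 1] = 9.081.
y₂ = 9.081 × 0.9547 = 8.669 ft.
q = V₁·y₁ = 37.51 × 0.9547 = 35.81 ft²/s. V₂ = q/y₂ = 35.81/8.669 = 4.131 ft/s. E₁ = y₁ + V₁²/2g = 22.80 ft; E₂ = y₂ + V₂²/2g = 8.934 ft. ΔE = E₁ − E₂ = 13.87 ft.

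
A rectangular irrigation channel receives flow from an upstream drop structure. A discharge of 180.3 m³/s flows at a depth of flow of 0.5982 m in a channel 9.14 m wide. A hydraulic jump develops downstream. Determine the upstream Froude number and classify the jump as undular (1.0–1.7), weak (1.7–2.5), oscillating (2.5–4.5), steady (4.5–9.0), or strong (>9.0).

Fr₁ = 13.61; strong jump

q = Q/b = 180.3/9.14 = 19.73 m²/s; V₁ = q/y₁ = 32.98 m/s. Fr₁ = V₁/√(g·y₁) = 13.61.
Fr₁ = 13.61 lies in the strong range.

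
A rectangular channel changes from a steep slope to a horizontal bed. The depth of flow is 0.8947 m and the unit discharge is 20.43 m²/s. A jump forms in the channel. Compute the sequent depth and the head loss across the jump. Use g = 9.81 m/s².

V₁ = q/y₁ = 20.43/0.8947 = 22.83 m/s. Fr₁ = V₁/√(g·y₁) = 22.83/√(9.81×0.8947) = 7.708.
Sequent-depth ratio: y₂/y₁ = ½[√(1 + 8Fr₁²) − 1] = ½[√476.25 − 1] = 10.41.
y₂ = 10.41 × 0.8947 = 9.315 m.
Head loss: ΔE = (y₂ − y₁)³/(4y₁y₂) = (9.315 − 0.8947)³/(4×0.8947×9.315) = 597.1/33.34 = 17.91 m.

y₂ = 9.315 m; ΔE = 17.91 m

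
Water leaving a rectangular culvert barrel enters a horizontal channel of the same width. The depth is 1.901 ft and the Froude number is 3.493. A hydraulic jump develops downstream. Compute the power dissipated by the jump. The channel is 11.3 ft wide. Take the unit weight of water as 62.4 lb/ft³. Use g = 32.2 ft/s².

Fr₁ = 3.493 (given).
Bélanger equation: y₂/y₁ = ½[√(1 + 8Fr₁²) − 1] = ½[√98.608 − 1] = 4.465.
y₂ = 4.465 × 1.901 = 8.488 ft.
Head loss: ΔE = (y₂ − y₁)³/(4y₁y₂) = (8.488 − 1.901)³/(4×1.901×8.488) = 285.8/64.54 = 4.428 ft.
V₁ = Fr₁·√(g·y₁) = 3.493×√(32.2×1.901) = 27.33 ft/s; q = V₁·y₁ = 51.95 ft²/s. Q = q·b = 51.95 × 11.3 = 587.1 cfs. P = γ·Q·ΔE/550 = 62.4 × 587.1 × 4.428 / 550 = 294.9 hp.

P = 294.9 hp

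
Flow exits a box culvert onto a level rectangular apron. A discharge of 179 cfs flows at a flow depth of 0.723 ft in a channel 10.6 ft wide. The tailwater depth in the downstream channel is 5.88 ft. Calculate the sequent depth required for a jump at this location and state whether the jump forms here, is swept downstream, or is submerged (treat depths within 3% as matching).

q = Q/b = 179/10.6 = 16.9 ft²/s; V₁ = q/y₁ = 23.4 ft/s. Fr₁ = V₁/√(g·y₁) = 4.84.
Conjugate-depth relation: y₂/y₁ = ½[√(1 + 8Fr₁²) − 1] = ½[√188.5 − 1] = 6.36.
y₂ = 6.36 × 0.723 = 4.60 ft.
Tailwater y_tw = 5.88 ft: y_tw > y₂, so the jump is submerged.

y₂ = 4.60 ft; the jump is submerged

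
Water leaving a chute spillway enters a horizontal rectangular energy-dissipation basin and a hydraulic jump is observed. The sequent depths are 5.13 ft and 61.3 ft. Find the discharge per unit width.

q = 580 ft²/s

For a rectangular channel the momentum equation gives q² = ½·g·y₁·y₂·(y₁ + y₂) = ½×32.2×5.13×61.3×66.4 = 336332.
q = √336332 = 580 ft²/s.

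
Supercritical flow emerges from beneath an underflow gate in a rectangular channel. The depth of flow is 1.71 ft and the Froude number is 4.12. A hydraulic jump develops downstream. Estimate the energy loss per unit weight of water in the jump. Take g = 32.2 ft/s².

Fr₁ = 4.12 (given).
From the momentum equation for a rectangular channel, y₂/y₁ = ½[√(1 + 8Fr₁²) − 1] = ½[√136.8 − 1] = 5.35.
y₂ = 5.35 × 1.71 = 9.15 ft.
V₁ = Fr₁·√(g·y₁) = 4.12×√(32.2×1.71) = 30.6 ft/s; q = V₁·y₁ = 52.3 ft²/s. V₂ = q/y₂ = 52.3/9.15 = 5.72 ft/s. E₁ = y₁ + V₁²/2g = 16.2 ft; E₂ = y₂ + V₂²/2g = 9.65 ft. ΔE = E₁ − E₂ = 6.57 ft.

ΔE = 6.57 ft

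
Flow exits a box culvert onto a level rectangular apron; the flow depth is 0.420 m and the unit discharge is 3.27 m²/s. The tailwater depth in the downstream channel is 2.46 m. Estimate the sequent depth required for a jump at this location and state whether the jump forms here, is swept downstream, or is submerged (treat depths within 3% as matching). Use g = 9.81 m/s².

y₂ = 2.08 m; the jump is submerged

V₁ = q/y₁ = 3.27/0.420 = 7.79 m/s. Fr₁ = V₁/√(g·y₁) = 7.79/√(9.81×0.420) = 3.84.
Sequent-depth ratio: y₂/y₁ = ½[√(1 + 8Fr₁²) − 1] = ½[√118.7 − 1] = 4.95.
y₂ = 4.95 × 0.420 = 2.08 m.
Tailwater y_tw = 2.46 m: y_tw > y₂, so the jump is submerged.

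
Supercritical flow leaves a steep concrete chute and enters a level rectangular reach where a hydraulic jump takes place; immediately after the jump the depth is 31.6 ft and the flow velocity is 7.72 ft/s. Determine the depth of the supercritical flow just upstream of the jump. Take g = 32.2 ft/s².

Fr₂ = V₂/√(g·y₂) = 7.72/√(32.2×31.6) = 0.242.
The Bélanger relation is symmetric: y₁/y₂ = ½[√(1 + 8Fr₂²) − 1] = ½[√1.469 − 1] = 0.106.
y₁ = 0.106 × 31.6 = 3.35 ft.

y₁ = 3.35 ft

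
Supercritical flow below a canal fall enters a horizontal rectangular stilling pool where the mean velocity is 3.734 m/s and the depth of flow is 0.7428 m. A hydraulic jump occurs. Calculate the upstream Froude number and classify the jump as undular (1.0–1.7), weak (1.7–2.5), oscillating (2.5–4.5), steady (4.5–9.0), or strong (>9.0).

Fr₁ = 1.383; undular jump

Fr₁ = V₁/√(g·y₁) = 3.734/√(9.81×0.7428) = 1.383.
Fr₁ = 1.383 lies in the undular range.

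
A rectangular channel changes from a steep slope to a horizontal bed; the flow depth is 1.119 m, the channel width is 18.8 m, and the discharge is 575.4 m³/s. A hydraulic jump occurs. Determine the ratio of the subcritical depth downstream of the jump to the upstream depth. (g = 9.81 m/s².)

q = Q/b = 575.4/18.8 = 30.61 m²/s; V₁ = q/y₁ = 27.35 m/s. Fr₁ = V₁/√(g·y₁) = 8.255.
Sequent-depth ratio: y₂/y₁ = ½[√(1 + 8Fr₁²) − 1] = ½[√546.20 − 1] = 11.19.

y₂/y₁ = 11.19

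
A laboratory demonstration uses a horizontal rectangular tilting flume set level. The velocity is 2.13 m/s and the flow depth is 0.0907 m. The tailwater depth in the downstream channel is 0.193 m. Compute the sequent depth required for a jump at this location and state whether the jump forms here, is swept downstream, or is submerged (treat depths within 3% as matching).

y₂ = 0.248 m; the jump is swept downstream

Fr₁ = V₁/√(g·y₁) = 2.13/√(9.81×0.0907) = 2.26.
Bélanger equation: y₂/y₁ = ½[√(1 + 8Fr₁²) − 1] = ½[√41.79 − 1] = 2.73.
y₂ = 2.73 × 0.0907 = 0.248 m.
Tailwater y_tw = 0.193 m: y_tw < y₂, so the jump is swept downstream.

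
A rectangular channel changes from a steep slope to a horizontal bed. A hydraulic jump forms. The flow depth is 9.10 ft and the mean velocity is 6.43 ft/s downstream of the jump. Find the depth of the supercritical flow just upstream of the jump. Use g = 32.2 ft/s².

y₁ = 2.09 ft

Fr₂ = V₂/√(g·y₂) = 6.43/√(32.2×9.10) = 0.376.
From the momentum equation (using Fr₂), y₁/y₂ = ½[√(1 + 8Fr₂²) − 1] = ½[√2.129 − 1] = 0.230.
y₁ = 0.230 × 9.10 = 2.09 ft.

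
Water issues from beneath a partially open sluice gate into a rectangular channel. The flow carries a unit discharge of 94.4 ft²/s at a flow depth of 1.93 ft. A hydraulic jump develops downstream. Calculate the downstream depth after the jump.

V₁ = q/y₁ = 94.4/1.93 = 48.9 ft/s. Fr₁ = V₁/√(g·y₁) = 48.9/√(32.2×1.93) = 6.20.
By Bélanger, y₂/y₁ = ½[√(1 + 8Fr₁²) − 1] = ½[√309.0 − 1] = 8.29.
y₂ = 8.29 × 1.93 = 16.0 ft.

y₂ = 16.0 ft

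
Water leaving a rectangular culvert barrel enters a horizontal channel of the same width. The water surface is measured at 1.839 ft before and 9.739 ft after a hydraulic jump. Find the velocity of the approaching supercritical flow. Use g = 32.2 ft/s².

For a rectangular channel the momentum equation gives q² = ½·g·y₁·y₂·(y₁ + y₂) = ½×32.2×1.839×9.739×11.58 = 3339.
q = √3339 = 57.78 ft²/s.
V₁ = q/y₁ = 57.78/1.839 = 31.42 ft/s.

V₁ = 31.42 ft/s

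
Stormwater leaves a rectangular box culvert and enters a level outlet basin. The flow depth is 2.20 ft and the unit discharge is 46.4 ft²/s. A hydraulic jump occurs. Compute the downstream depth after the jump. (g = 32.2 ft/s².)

V₁ = q/y₁ = 46.4/2.20 = 21.1 ft/s. Fr₁ = V₁/√(g·y₁) = 21.1/√(32.2×2.20) = 2.51.
From the momentum equation for a rectangular channel, y₂/y₁ = ½[√(1 + 8Fr₁²) − 1] = ½[√51.23 − 1] = 3.08.
y₂ = 3.08 × 2.20 = 6.77 ft.

y₂ = 6.77 ft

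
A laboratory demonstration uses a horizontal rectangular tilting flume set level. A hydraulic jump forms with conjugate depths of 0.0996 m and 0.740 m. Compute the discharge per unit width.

q = 0.551 m²/s

For a rectangular channel the momentum equation gives q² = ½·g·y₁·y₂·(y₁ + y₂) = ½×9.81×0.0996×0.740×0.840 = 0.304.
q = √0.304 = 0.551 m²/s.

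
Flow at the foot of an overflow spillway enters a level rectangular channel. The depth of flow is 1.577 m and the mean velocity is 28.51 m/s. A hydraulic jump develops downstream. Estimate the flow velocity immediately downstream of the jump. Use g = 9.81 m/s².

V₂ = 2.920 m/s

Fr₁ = V₁/√(g·y₁) = 28.51/√(9.81×1.577) = 7.248.
By Bélanger, y₂/y₁ = ½[√(1 + 8Fr₁²) − 1] = ½[√421.32 − 1] = 9.763.
y₂ = 9.763 × 1.577 = 15.40 m.
q = V₁·y₁ = 28.51 × 1.577 = 44.96 m²/s.
V₂ = q/y₂ = 44.96/15.40 = 2.920 m/s.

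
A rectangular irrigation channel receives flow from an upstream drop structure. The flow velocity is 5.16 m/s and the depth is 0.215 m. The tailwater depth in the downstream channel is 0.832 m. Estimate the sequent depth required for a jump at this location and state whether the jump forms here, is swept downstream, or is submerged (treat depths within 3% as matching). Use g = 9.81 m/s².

Fr₁ = V₁/√(g·y₁) = 5.16/√(9.81×0.215) = 3.55.
Bélanger equation: y₂/y₁ = ½[√(1 + 8Fr₁²) − 1] = ½[√102.0 − 1] = 4.55.
y₂ = 4.55 × 0.215 = 0.978 m.
Tailwater y_tw = 0.832 m: y_tw < y₂, so the jump is swept downstream.

y₂ = 0.978 m; the jump is swept downstream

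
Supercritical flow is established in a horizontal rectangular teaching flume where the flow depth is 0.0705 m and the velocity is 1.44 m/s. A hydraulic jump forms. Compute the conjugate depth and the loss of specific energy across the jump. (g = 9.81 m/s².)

y₂ = 0.141 m; ΔE = 0.00880 m

Fr₁ = V₁/√(g·y₁) = 1.44/√(9.81×0.0705) = 1.73.
By Bélanger, y₂/y₁ = ½[√(1 + 8Fr₁²) − 1] = ½[√24.99 − 1] = 2.00.
y₂ = 2.00 × 0.0705 = 0.141 m.
q = V₁·y₁ = 1.44 × 0.0705 = 0.102 m²/s. V₂ = q/y₂ = 0.102/0.141 = 0.720 m/s. E₁ = y₁ + V₁²/2g = 0.176 m; E₂ = y₂ + V₂²/2g = 0.167 m. ΔE = E₁ − E₂ = 0.00880 m.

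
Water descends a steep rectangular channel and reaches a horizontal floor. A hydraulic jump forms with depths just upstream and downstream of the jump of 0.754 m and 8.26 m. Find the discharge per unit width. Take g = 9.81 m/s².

For a rectangular channel the momentum equation gives q² = ½·g·y₁·y₂·(y₁ + y₂) = ½×9.81×0.754×8.26×9.01 = 275.
q = √275 = 16.6 m²/s.

q = 16.6 m²/s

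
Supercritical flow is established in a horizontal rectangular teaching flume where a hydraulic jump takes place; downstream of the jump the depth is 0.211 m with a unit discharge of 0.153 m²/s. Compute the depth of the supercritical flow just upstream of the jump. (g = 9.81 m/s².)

y₁ = 0.0782 m

V₂ = q/y₂ = 0.153/0.211 = 0.725 m/s; Fr₂ = V₂/√(g·y₂) = 0.504.
The Bélanger relation is symmetric: y₁/y₂ = ½[√(1 + 8Fr₂²) − 1] = ½[√3.032 − 1] = 0.371.
y₁ = 0.371 × 0.211 = 0.0782 m.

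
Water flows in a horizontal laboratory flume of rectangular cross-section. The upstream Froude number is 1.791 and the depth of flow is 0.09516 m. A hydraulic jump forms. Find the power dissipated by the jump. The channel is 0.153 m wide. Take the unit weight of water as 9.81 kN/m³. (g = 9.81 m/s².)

P = 0.003575 kW

Fr₁ = 1.791 (given).
Conjugate-depth relation: y₂/y₁ = ½[√(1 + 8Fr₁²) − 1] = ½[√26.661 − 1] = 2.082.
y₂ = 2.082 × 0.09516 = 0.1981 m.
V₁ = Fr₁·√(g·y₁) = 1.791×√(9.81×0.09516) = 1.730 m/s; q = V₁·y₁ = 0.1647 m²/s. V₂ = q/y₂ = 0.1647/0.1981 = 0.8312 m/s. E₁ = y₁ + V₁²/2g = 0.2478 m; E₂ = y₂ + V₂²/2g = 0.2333 m. ΔE = E₁ − E₂ = 0.01447 m.
Q = q·b = 0.1647 × 0.153 = 0.02519 m³/s. P = γ·Q·ΔE = 9.81 × 0.02519 × 0.01447 = 0.003575 kW.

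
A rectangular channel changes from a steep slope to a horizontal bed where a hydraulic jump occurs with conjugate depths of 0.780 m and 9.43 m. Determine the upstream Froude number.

For a rectangular channel the momentum equation gives q² = ½·g·y₁·y₂·(y₁ + y₂) = ½×9.81×0.780×9.43×10.2 = 368.
q = √368 = 19.2 m²/s.
V₁ = q/y₁ = 24.6 m/s; Fr₁ = V₁/√(g·y₁) = 8.90.

Fr₁ = 8.90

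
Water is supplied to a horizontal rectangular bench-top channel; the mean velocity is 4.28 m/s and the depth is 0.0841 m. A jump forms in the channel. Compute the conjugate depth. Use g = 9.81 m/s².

y₂ = 0.520 m

Fr₁ = V₁/√(g·y₁) = 4.28/√(9.81×0.0841) = 4.71.
Conjugate-depth relation: y₂/y₁ = ½[√(1 + 8Fr₁²) − 1] = ½[√178.6 − 1] = 6.18.
y₂ = 6.18 × 0.0841 = 0.520 m.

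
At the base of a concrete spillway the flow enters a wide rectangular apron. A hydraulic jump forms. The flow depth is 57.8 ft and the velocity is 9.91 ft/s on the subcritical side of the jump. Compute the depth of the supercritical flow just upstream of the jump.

Fr₂ = V₂/√(g·y₂) = 9.91/√(32.2×57.8) = 0.230.
From the momentum equation (using Fr₂), y₁/y₂ = ½[√(1 + 8Fr₂²) − 1] = ½[√1.422 − 1] = 0.0963.
y₁ = 0.0963 × 57.8 = 5.56 ft.

y₁ = 5.56 ft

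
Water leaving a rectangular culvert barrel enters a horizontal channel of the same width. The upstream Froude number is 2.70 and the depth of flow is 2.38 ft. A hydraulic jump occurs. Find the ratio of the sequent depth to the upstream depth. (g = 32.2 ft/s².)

Fr₁ = 2.70 (given).
Bélanger equation: y₂/y₁ = ½[√(1 + 8Fr₁²) − 1] = ½[√59.32 − 1] = 3.35.

y₂/y₁ = 3.35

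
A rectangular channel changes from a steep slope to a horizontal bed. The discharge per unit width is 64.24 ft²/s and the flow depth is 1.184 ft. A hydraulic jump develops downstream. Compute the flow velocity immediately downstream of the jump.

V₂ = 4.545 ft/s

V₁ = q/y₁ = 64.24/1.184 = 54.26 ft/s. Fr₁ = V₁/√(g·y₁) = 54.26/√(32.2×1.184) = 8.787.
Conjugate-depth relation: y₂/y₁ = ½[√(1 + 8Fr₁²) − 1] = ½[√618.72 − 1] = 11.94.
y₂ = 11.94 × 1.184 = 14.13 ft.
V₂ = q/y₂ = 64.24/14.13 = 4.545 ft/s.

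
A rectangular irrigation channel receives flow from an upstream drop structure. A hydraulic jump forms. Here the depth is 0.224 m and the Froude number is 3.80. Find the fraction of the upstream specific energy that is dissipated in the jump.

ΔE/E₁ = 0.368 (36.8%)

Fr₁ = 3.80 (given).
Bélanger equation: y₂/y₁ = ½[√(1 + 8Fr₁²) − 1] = ½[√116.5 − 1] = 4.90.
y₂ = 4.90 × 0.224 = 1.10 m.
E₁ = y₁(1 + Fr₁²/2) = 0.224×(1 + 3.80²/2) = 1.84 m. ΔE = (y₂ − y₁)³/(4y₁y₂) = 0.677 m. ΔE/E₁ = 0.677/1.84 = 0.368.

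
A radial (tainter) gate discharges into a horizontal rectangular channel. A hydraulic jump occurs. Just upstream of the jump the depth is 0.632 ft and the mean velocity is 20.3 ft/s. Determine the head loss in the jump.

ΔE = 3.13 ft

Fr₁ = V₁/√(g·y₁) = 20.3/√(32.2×0.632) = 4.50.
By Bélanger, y₂/y₁ = ½[√(1 + 8Fr₁²) − 1] = ½[√163.0 − 1] = 5.88.
y₂ = 5.88 × 0.632 = 3.72 ft.
q = V₁·y₁ = 20.3 × 0.632 = 12.8 ft²/s. V₂ = q/y₂ = 12.8/3.72 = 3.45 ft/s. E₁ = y₁ + V₁²/2g = 7.03 ft; E₂ = y₂ + V₂²/2g = 3.90 ft. ΔE = E₁ − E₂ = 3.13 ft.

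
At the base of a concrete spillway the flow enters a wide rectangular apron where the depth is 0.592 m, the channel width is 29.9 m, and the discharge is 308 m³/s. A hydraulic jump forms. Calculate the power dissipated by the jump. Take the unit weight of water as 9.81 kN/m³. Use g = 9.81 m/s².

P = 30530 kW

q = Q/b = 308/29.9 = 10.3 m²/s; V₁ = q/y₁ = 17.4 m/s. Fr₁ = V₁/√(g·y₁) = 7.22.
Bélanger equation: y₂/y₁ = ½[√(1 + 8Fr₁²) − 1] = ½[√418.1 − 1] = 9.72.
y₂ = 9.72 × 0.592 = 5.76 m.
V₂ = q/y₂ = 10.3/5.76 = 1.79 m/s. E₁ = y₁ + V₁²/2g = 16.0 m; E₂ = y₂ + V₂²/2g = 5.92 m. ΔE = E₁ − E₂ = 10.1 m.
P = γ·Q·ΔE = 9.81 × 308 × 10.1 = 30530 kW.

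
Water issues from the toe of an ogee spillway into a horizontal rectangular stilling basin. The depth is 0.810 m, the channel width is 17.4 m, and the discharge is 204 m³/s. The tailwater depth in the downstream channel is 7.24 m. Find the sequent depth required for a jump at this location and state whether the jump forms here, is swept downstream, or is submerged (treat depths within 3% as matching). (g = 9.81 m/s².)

y₂ = 5.49 m; the jump is submerged

q = Q/b = 204/17.4 = 11.7 m²/s; V₁ = q/y₁ = 14.5 m/s. Fr₁ = V₁/√(g·y₁) = 5.13.
Conjugate-depth relation: y₂/y₁ = ½[√(1 + 8Fr₁²) − 1] = ½[√211.9 − 1] = 6.78.
y₂ = 6.78 × 0.810 = 5.49 m.
Tailwater y_tw = 7.24 m: y_tw > y₂, so the jump is submerged.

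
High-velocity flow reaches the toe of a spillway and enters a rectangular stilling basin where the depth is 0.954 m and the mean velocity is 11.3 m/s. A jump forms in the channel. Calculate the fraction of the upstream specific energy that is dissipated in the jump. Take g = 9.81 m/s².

ΔE/E₁ = 0.354 (35.4%)

Fr₁ = V₁/√(g·y₁) = 11.3/√(9.81×0.954) = 3.69.
From the momentum equation for a rectangular channel, y₂/y₁ = ½[√(1 + 8Fr₁²) − 1] = ½[√110.2 − 1] = 4.75.
y₂ = 4.75 × 0.954 = 4.53 m.
E₁ = y₁ + V₁²/2g = 7.46 m. ΔE = (y₂ − y₁)³/(4y₁y₂) = 2.64 m. ΔE/E₁ = 2.64/7.46 = 0.354.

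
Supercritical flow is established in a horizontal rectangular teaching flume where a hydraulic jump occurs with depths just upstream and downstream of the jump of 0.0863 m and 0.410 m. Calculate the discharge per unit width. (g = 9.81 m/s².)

For a rectangular channel the momentum equation gives q² = ½·g·y₁·y₂·(y₁ + y₂) = ½×9.81×0.0863×0.410×0.496 = 0.0861.
q = √0.0861 = 0.293 m²/s.

q = 0.293 m²/s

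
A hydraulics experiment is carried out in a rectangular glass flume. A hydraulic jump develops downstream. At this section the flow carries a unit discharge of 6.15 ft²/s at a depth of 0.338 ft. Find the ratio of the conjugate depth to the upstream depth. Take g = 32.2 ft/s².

y₂/y₁ = 7.32

V₁ = q/y₁ = 6.15/0.338 = 18.2 ft/s. Fr₁ = V₁/√(g·y₁) = 18.2/√(32.2×0.338) = 5.52.
From the momentum equation for a rectangular channel, y₂/y₁ = ½[√(1 + 8Fr₁²) − 1] = ½[√244.4 − 1] = 7.32.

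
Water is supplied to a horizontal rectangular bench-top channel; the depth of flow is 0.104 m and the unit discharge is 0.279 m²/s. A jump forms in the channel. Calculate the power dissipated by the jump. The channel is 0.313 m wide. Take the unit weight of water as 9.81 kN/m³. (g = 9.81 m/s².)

P = 0.0812 kW

V₁ = q/y₁ = 0.279/0.104 = 2.68 m/s. Fr₁ = V₁/√(g·y₁) = 2.68/√(9.81×0.104) = 2.66.
By Bélanger, y₂/y₁ = ½[√(1 + 8Fr₁²) − 1] = ½[√57.43 − 1] = 3.29.
y₂ = 3.29 × 0.104 = 0.342 m.
Head loss: ΔE = (y₂ − y₁)³/(4y₁y₂) = (0.342 − 0.104)³/(4×0.104×0.342) = 0.0135/0.142 = 0.0948 m.
Q = q·b = 0.279 × 0.313 = 0.0873 m³/s. P = γ·Q·ΔE = 9.81 × 0.0873 × 0.0948 = 0.0812 kW.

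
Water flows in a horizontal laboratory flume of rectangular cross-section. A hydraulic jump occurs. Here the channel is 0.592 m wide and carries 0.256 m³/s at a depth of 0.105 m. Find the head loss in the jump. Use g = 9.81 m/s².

q = Q/b = 0.256/0.592 = 0.432 m²/s; V₁ = q/y₁ = 4.12 m/s. Fr₁ = V₁/√(g·y₁) = 4.06.
Conjugate-depth relation: y₂/y₁ = ½[√(1 + 8Fr₁²) − 1] = ½[√132.7 − 1] = 5.26.
y₂ = 5.26 × 0.105 = 0.552 m.
Head loss: ΔE = (y₂ − y₁)³/(4y₁y₂) = (0.552 − 0.105)³/(4×0.105×0.552) = 0.0895/0.232 = 0.386 m.

ΔE = 0.386 m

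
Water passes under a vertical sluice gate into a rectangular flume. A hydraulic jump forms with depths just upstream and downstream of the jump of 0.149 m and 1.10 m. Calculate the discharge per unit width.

For a rectangular channel the momentum equation gives q² = ½·g·y₁·y₂·(y₁ + y₂) = ½×9.81×0.149×1.10×1.25 = 1.00.
q = √1.00 = 1.00 m²/s.

q = 1.00 m²/s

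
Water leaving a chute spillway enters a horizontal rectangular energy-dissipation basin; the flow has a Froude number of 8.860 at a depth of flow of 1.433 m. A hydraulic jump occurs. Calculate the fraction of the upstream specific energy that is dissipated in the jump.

ΔE/E₁ = 0.694 (69.4%)

Fr₁ = 8.860 (given).
By Bélanger, y₂/y₁ = ½[√(1 + 8Fr₁²) − 1] = ½[√629.00 − 1] = 12.04.
y₂ = 12.04 × 1.433 = 17.25 m.
E₁ = y₁(1 + Fr₁²/2) = 1.433×(1 + 8.860²/2) = 57.68 m. ΔE = (y₂ − y₁)³/(4y₁y₂) = 40.04 m. ΔE/E₁ = 40.04/57.68 = 0.694.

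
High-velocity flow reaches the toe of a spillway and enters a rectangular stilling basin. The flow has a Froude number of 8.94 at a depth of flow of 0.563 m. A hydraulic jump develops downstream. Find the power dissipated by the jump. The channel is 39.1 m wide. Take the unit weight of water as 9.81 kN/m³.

Fr₁ = 8.94 (given).
Sequent-depth ratio: y₂/y₁ = ½[√(1 + 8Fr₁²) − 1] = ½[√640.4 − 1] = 12.2.
y₂ = 12.2 × 0.563 = 6.84 m.
Head loss: ΔE = (y₂ − y₁)³/(4y₁y₂) = (6.84 − 0.563)³/(4×0.563×6.84) = 248/15.4 = 16.1 m.
V₁ = Fr₁·√(g·y₁) = 8.94×√(9.81×0.563) = 21.0 m/s; q = V₁·y₁ = 11.8 m²/s. Q = q·b = 11.8 × 39.1 = 462 m³/s. P = γ·Q·ΔE = 9.81 × 462 × 16.1 = 72898 kW.

P = 72898 kW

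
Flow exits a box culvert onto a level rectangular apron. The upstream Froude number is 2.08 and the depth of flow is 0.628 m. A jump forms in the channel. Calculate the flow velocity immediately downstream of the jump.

Fr₁ = 2.08 (given).
Conjugate-depth relation: y₂/y₁ = ½[√(1 + 8Fr₁²) − 1] = ½[√35.61 − 1] = 2.48.
y₂ = 2.48 × 0.628 = 1.56 m.
V₁ = Fr₁·√(g·y₁) = 2.08×√(9.81×0.628) = 5.16 m/s; q = V₁·y₁ = 3.24 m²/s.
V₂ = q/y₂ = 3.24/1.56 = 2.08 m/s.

V₂ = 2.08 m/s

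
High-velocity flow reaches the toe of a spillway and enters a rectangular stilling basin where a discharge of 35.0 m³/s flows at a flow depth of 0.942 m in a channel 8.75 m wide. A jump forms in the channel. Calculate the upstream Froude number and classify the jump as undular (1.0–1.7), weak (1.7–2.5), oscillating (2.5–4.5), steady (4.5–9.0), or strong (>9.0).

Fr₁ = 1.40; undular jump

q = Q/b = 35.0/8.75 = 4.00 m²/s; V₁ = q/y₁ = 4.25 m/s. Fr₁ = V₁/√(g·y₁) = 1.40.
Fr₁ = 1.40 lies in the undular range.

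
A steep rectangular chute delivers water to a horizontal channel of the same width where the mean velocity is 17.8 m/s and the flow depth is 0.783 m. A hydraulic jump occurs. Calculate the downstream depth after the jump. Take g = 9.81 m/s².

y₂ = 6.73 m

Fr₁ = V₁/√(g·y₁) = 17.8/√(9.81×0.783) = 6.42.
From the momentum equation for a rectangular channel, y₂/y₁ = ½[√(1 + 8Fr₁²) − 1] = ½[√331.0 − 1] = 8.60.
y₂ = 8.60 × 0.783 = 6.73 m.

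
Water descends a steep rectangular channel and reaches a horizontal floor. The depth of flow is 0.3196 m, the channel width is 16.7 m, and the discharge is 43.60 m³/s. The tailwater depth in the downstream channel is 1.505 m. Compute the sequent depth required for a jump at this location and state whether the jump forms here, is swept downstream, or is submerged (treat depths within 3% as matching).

q = Q/b = 43.60/16.7 = 2.611 m²/s; V₁ = q/y₁ = 8.169 m/s. Fr₁ = V₁/√(g·y₁) = 4.613.
From the momentum equation for a rectangular channel, y₂/y₁ = ½[√(1 + 8Fr₁²) − 1] = ½[√171.27 − 1] = 6.044.
y₂ = 6.044 × 0.3196 = 1.932 m.
Tailwater y_tw = 1.505 m: y_tw < y₂, so the jump is swept downstream.

y₂ = 1.932 m; the jump is swept downstream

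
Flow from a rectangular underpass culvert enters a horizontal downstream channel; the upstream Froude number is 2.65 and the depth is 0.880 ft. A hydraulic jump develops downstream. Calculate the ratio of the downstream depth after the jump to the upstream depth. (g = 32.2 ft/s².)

Fr₁ = 2.65 (given).
Sequent-depth ratio: y₂/y₁ = ½[√(1 + 8Fr₁²) − 1] = ½[√57.18 − 1] = 3.28.

y₂/y₁ = 3.28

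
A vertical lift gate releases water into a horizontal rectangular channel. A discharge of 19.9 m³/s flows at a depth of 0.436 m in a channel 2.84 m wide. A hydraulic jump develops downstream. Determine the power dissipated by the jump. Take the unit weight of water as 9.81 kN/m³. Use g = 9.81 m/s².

q = Q/b = 19.9/2.84 = 7.01 m²/s; V₁ = q/y₁ = 16.1 m/s. Fr₁ = V₁/√(g·y₁) = 7.77.
From the momentum equation for a rectangular channel, y₂/y₁ = ½[√(1 + 8Fr₁²) − 1] = ½[√484.1 − 1] = 10.5.
y₂ = 10.5 × 0.436 = 4.58 m.
V₂ = q/y₂ = 7.01/4.58 = 1.53 m/s. E₁ = y₁ + V₁²/2g = 13.6 m; E₂ = y₂ + V₂²/2g = 4.70 m. ΔE = E₁ − E₂ = 8.90 m.
P = γ·Q·ΔE = 9.81 × 19.9 × 8.90 = 1738 kW.

P = 1738 kW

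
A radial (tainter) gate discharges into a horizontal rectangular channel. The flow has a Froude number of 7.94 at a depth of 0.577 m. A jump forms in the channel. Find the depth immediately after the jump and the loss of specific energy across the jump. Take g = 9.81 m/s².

Fr₁ = 7.94 (given).
Bélanger equation: y₂/y₁ = ½[√(1 + 8Fr₁²) − 1] = ½[√505.3 − 1] = 10.7.
y₂ = 10.7 × 0.577 = 6.20 m.
Head loss: ΔE = (y₂ − y₁)³/(4y₁y₂) = (6.20 − 0.577)³/(4×0.577×6.20) = 178/14.3 = 12.4 m.

y₂ = 6.20 m; ΔE = 12.4 m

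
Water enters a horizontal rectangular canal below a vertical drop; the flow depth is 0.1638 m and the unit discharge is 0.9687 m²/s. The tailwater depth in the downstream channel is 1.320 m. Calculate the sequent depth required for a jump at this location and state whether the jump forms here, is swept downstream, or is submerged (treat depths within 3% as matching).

V₁ = q/y₁ = 0.9687/0.1638 = 5.914 m/s. Fr₁ = V₁/√(g·y₁) = 5.914/√(9.81×0.1638) = 4.665.
Bélanger equation: y₂/y₁ = ½[√(1 + 8Fr₁²) − 1] = ½[√175.12 − 1] = 6.117.
y₂ = 6.117 × 0.1638 = 1.002 m.
Tailwater y_tw = 1.320 m: y_tw > y₂, so the jump is submerged.

y₂ = 1.002 m; the jump is submerged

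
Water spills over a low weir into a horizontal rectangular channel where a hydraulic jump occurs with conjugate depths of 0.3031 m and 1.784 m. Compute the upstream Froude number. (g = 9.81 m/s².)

Fr₁ = 4.502

For a rectangular channel the momentum equation gives q² = ½·g·y₁·y₂·(y₁ + y₂) = ½×9.81×0.3031×1.784×2.087 = 5.536.
q = √5.536 = 2.353 m²/s.
V₁ = q/y₁ = 7.762 m/s; Fr₁ = V₁/√(g·y₁) = 4.502.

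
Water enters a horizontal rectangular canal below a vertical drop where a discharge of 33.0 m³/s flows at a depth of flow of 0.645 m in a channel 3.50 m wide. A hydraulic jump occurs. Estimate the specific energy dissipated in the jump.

q = Q/b = 33.0/3.50 = 9.43 m²/s; V₁ = q/y₁ = 14.6 m/s. Fr₁ = V₁/√(g·y₁) = 5.81.
By Bélanger, y₂/y₁ = ½[√(1 + 8Fr₁²) − 1] = ½[√271.2 − 1] = 7.73.
y₂ = 7.73 × 0.645 = 4.99 m.
Head loss: ΔE = (y₂ − y₁)³/(4y₁y₂) = (4.99 − 0.645)³/(4×0.645×4.99) = 81.9/12.9 = 6.37 m.

ΔE = 6.37 m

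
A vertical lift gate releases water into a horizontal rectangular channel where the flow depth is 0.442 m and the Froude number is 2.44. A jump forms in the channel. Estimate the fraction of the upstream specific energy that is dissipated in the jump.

Fr₁ = 2.44 (given).
Conjugate-depth relation: y₂/y₁ = ½[√(1 + 8Fr₁²) − 1] = ½[√48.63 − 1] = 2.99.
y₂ = 2.99 × 0.442 = 1.32 m.
E₁ = y₁(1 + Fr₁²/2) = 0.442×(1 + 2.44²/2) = 1.76 m. ΔE = (y₂ − y₁)³/(4y₁y₂) = 0.290 m. ΔE/E₁ = 0.290/1.76 = 0.165.

ΔE/E₁ = 0.165 (16.5%)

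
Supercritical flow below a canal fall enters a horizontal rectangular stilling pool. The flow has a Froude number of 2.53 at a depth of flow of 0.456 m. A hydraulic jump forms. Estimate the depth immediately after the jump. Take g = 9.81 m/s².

y₂ = 1.42 m

Fr₁ = 2.53 (given).
By Bélanger, y₂/y₁ = ½[√(1 + 8Fr₁²) − 1] = ½[√52.21 − 1] = 3.11.
y₂ = 3.11 × 0.456 = 1.42 m.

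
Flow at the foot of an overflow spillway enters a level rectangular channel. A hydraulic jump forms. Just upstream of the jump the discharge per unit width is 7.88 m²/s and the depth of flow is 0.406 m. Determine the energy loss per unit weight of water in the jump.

ΔE = 14.1 m

V₁ = q/y₁ = 7.88/0.406 = 19.4 m/s. Fr₁ = V₁/√(g·y₁) = 19.4/√(9.81×0.406) = 9.73.
Bélanger equation: y₂/y₁ = ½[√(1 + 8Fr₁²) − 1] = ½[√757.7 − 1] = 13.3.
y₂ = 13.3 × 0.406 = 5.38 m.
Head loss: ΔE = (y₂ − y₁)³/(4y₁y₂) = (5.38 − 0.406)³/(4×0.406×5.38) = 123/8.74 = 14.1 m.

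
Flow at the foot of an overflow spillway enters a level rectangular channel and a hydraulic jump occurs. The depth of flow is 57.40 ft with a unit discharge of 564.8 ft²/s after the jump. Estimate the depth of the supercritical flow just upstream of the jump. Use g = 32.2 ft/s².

V₂ = q/y₂ = 564.8/57.40 = 9.840 ft/s; Fr₂ = V₂/√(g·y₂) = 0.2289.
Since the conjugate-depth ratio holds either way, y₁/y₂ = ½[√(1 + 8Fr₂²) − 1] = ½[√1.4191 − 1] = 0.09562.
y₁ = 0.09562 × 57.40 = 5.489 ft.

y₁ = 5.489 ft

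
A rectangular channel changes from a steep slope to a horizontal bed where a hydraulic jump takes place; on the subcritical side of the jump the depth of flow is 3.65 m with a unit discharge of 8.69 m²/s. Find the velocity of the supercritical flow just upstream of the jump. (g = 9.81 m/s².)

V₂ = q/y₂ = 8.69/3.65 = 2.38 m/s; Fr₂ = V₂/√(g·y₂) = 0.398.
From the momentum equation (using Fr₂), y₁/y₂ = ½[√(1 + 8Fr₂²) − 1] = ½[√2.266 − 1] = 0.253.
y₁ = 0.253 × 3.65 = 0.922 m.
V₁ = q/y₁ = 8.69/0.922 = 9.42 m/s.

V₁ = 9.42 m/s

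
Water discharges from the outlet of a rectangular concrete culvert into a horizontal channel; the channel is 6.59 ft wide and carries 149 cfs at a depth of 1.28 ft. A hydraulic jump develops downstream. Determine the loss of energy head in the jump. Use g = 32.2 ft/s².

ΔE = 1.33 ft

q = Q/b = 149/6.59 = 22.6 ft²/s; V₁ = q/y₁ = 17.7 ft/s. Fr₁ = V₁/√(g·y₁) = 2.75.
Sequent-depth ratio: y₂/y₁ = ½[√(1 + 8Fr₁²) − 1] = ½[√61.56 − 1] = 3.42.
y₂ = 3.42 × 1.28 = 4.38 ft.
Head loss: ΔE = (y₂ − y₁)³/(4y₁y₂) = (4.38 − 1.28)³/(4×1.28×4.38) = 29.8/22.4 = 1.33 ft.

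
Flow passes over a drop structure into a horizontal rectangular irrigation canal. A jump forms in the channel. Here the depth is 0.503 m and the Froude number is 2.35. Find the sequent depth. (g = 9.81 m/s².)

y₂ = 1.44 m

Fr₁ = 2.35 (given).
Sequent-depth ratio: y₂/y₁ = ½[√(1 + 8Fr₁²) − 1] = ½[√45.18 − 1] = 2.86.
y₂ = 2.86 × 0.503 = 1.44 m.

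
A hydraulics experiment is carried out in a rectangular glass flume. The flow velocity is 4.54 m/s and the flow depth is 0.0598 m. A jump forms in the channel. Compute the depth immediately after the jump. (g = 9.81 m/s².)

y₂ = 0.472 m

Fr₁ = V₁/√(g·y₁) = 4.54/√(9.81×0.0598) = 5.93.
From the momentum equation for a rectangular channel, y₂/y₁ = ½[√(1 + 8Fr₁²) − 1] = ½[√282.1 − 1] = 7.90.
y₂ = 7.90 × 0.0598 = 0.472 m.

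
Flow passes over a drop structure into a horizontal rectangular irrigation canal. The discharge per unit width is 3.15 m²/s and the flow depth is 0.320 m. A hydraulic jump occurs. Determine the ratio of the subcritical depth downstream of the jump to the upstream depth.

V₁ = q/y₁ = 3.15/0.320 = 9.84 m/s. Fr₁ = V₁/√(g·y₁) = 9.84/√(9.81×0.320) = 5.56.
By Bélanger, y₂/y₁ = ½[√(1 + 8Fr₁²) − 1] = ½[√247.9 − 1] = 7.37.

y₂/y₁ = 7.37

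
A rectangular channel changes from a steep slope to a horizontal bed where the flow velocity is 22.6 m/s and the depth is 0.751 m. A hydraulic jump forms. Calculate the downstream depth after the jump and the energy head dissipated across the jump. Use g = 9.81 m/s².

y₂ = 8.48 m; ΔE = 18.1 m

Fr₁ = V₁/√(g·y₁) = 22.6/√(9.81×0.751) = 8.33.
By Bélanger, y₂/y₁ = ½[√(1 + 8Fr₁²) − 1] = ½[√555.6 − 1] = 11.3.
y₂ = 11.3 × 0.751 = 8.48 m.
Head loss: ΔE = (y₂ − y₁)³/(4y₁y₂) = (8.48 − 0.751)³/(4×0.751×8.48) = 461/25.5 = 18.1 m.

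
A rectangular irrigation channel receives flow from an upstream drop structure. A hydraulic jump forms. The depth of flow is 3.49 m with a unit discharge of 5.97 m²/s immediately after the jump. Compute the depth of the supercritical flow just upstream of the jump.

V₂ = q/y₂ = 5.97/3.49 = 1.71 m/s; Fr₂ = V₂/√(g·y₂) = 0.292.
Applying the sequent-depth relation in reverse, y₁/y₂ = ½[√(1 + 8Fr₂²) − 1] = ½[√1.684 − 1] = 0.149.
y₁ = 0.149 × 3.49 = 0.519 m.

y₁ = 0.519 m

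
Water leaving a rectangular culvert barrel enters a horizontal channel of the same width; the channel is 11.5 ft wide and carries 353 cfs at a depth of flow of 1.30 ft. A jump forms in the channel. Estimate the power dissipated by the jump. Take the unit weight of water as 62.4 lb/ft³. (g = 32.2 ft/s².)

P = 139 hp

q = Q/b = 353/11.5 = 30.7 ft²/s; V₁ = q/y₁ = 23.6 ft/s. Fr₁ = V₁/√(g·y₁) = 3.65.
Sequent-depth ratio: y₂/y₁ = ½[√(1 + 8Fr₁²) − 1] = ½[√107.6 − 1] = 4.69.
y₂ = 4.69 × 1.30 = 6.09 ft.
V₂ = q/y₂ = 30.7/6.09 = 5.04 ft/s. E₁ = y₁ + V₁²/2g = 9.96 ft; E₂ = y₂ + V₂²/2g = 6.49 ft. ΔE = E₁ − E₂ = 3.47 ft.
P = γ·Q·ΔE/550 = 62.4 × 353 × 3.47 / 550 = 139 hp.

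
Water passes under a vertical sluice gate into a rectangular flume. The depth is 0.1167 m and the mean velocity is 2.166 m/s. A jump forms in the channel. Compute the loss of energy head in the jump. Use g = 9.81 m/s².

ΔE = 0.03372 m

Fr₁ = V₁/√(g·y₁) = 2.166/√(9.81×0.1167) = 2.024.
Sequent-depth ratio: y₂/y₁ = ½[√(1 + 8Fr₁²) − 1] = ½[√33.784 − 1] = 2.406.
y₂ = 2.406 × 0.1167 = 0.2808 m.
Head loss: ΔE = (y₂ − y₁)³/(4y₁y₂) = (0.2808 − 0.1167)³/(4×0.1167×0.2808) = 0.004419/0.1311 = 0.03372 m.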